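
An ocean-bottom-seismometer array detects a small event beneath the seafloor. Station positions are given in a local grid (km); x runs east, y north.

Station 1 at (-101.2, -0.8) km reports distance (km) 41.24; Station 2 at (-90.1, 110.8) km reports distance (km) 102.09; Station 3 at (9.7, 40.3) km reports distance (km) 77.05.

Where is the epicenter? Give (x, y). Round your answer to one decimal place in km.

x ≈ -62.2 km, y ≈ 12.6 km

Circle about each station: (x + 101.2)² + (y + 0.8)² = 41.24²; (x + 90.1)² + (y − 110.8)² = 102.09²; (x − 9.7)² + (y − 40.3)² = 77.05².
Subtracting pairs of circle equations eliminates x²+y² and gives linear equations (the radical axes):
22.2 x + 223.2 y = 1430.94
221.8 x + 82.2 y = -12759.86
Solving the 2×2 system: x ≈ -62.2, y ≈ 12.6 km.
Check against Station 1 (with the unrounded x, y): √((x + 101.2)²+(y + 0.8)²) = 41.24 ≈ 41.24 km. ✓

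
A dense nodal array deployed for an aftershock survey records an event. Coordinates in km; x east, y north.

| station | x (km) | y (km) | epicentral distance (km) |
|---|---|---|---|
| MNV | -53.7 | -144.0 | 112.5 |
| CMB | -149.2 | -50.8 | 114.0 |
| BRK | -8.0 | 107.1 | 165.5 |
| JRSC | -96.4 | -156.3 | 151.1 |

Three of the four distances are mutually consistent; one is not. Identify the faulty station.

Solve using three stations at a time. Using MNV, BRK, JRSC (subtract circle equations pairwise → linear system) gives (x, y) ≈ (17.1, -56.5).
Distances from that point to each station vs reported:
  MNV: calculated 112.6 vs reported 112.5 → residual 0.1 km
  CMB: calculated 166.4 vs reported 114.0 → residual 52.4 km
  BRK: calculated 165.5 vs reported 165.5 → residual 0.0 km
  JRSC: calculated 151.1 vs reported 151.1 → residual 0.0 km
MNV, BRK, JRSC are mutually consistent (residuals ≈ 0); CMB is off by 52.4 km.

CMB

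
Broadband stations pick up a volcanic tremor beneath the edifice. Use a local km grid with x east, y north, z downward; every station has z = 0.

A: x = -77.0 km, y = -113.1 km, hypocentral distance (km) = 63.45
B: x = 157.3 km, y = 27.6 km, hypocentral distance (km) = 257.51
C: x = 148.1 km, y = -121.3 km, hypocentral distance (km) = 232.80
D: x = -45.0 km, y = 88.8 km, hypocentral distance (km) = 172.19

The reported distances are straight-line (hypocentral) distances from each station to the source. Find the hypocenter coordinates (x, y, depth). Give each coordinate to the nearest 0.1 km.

Each station gives a sphere (x−x_i)² + (y−y_i)² + z² = d_i² (stations at z=0).
Subtracting the A sphere from B and C: z² cancels, leaving linear equations in x and y:
468.6 x + 281.4 y = -55501.06
450.2 x − 16.4 y = -32243.25
Solving: x ≈ -74.298, y ≈ -73.508 km (keep extra digits for the depth step; rounded: -74.3, -73.5).
Then from the A sphere: z² = 63.45² − (x + 77.0)² − (y + 113.1)² with x = -74.298, y = -73.508, so z ≈ 49.508 ≈ 49.5 km.

x ≈ -74.3 km, y ≈ -73.5 km, depth ≈ 49.5 km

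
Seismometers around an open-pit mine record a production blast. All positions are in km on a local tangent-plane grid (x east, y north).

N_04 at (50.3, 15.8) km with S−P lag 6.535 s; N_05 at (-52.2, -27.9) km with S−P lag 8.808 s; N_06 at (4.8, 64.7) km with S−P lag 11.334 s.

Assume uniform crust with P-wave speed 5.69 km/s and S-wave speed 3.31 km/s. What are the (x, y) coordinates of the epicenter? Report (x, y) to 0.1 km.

x ≈ 17.4 km, y ≈ -24.1 km

Distance from S−P lag: d = Δt · v_P v_S / (v_P − v_S) = Δt · (5.69·3.31)/(5.69−3.31) ≈ 7.9134·Δt.
So d_N_04 = 51.71, d_N_05 = 69.70, d_N_06 = 89.69 km.
Circle about each station: (x − 50.3)² + (y − 15.8)² = 51.71²; (x + 52.2)² + (y + 27.9)² = 69.70²; (x − 4.8)² + (y − 64.7)² = 89.69².
Subtracting the N_04 equation from the N_05 and N_06 equations removes the quadratic terms:
-205.0 x − 87.4 y = -1460.65
-91.0 x + 97.8 y = -3940.97
Solving the 2×2 system: x ≈ 17.4, y ≈ -24.1 km.
Check against N_04 (with the unrounded x, y): √((x − 50.3)²+(y − 15.8)²) = 51.72 ≈ 51.71 km. ✓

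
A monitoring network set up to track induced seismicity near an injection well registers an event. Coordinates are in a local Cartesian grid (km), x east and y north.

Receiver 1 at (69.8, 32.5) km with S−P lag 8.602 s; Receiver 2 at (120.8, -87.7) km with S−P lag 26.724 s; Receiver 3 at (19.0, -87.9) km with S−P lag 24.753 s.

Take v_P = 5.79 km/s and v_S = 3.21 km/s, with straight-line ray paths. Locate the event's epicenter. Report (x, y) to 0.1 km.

(43.7, 88.7)

Distance from S−P lag: d = Δt · v_P v_S / (v_P − v_S) = Δt · (5.79·3.21)/(5.79−3.21) ≈ 7.2038·Δt.
So d_Receiver 1 = 61.97, d_Receiver 2 = 192.52, d_Receiver 3 = 178.32 km.
Circle about each station: (x − 69.8)² + (y − 32.5)² = 61.97²; (x − 120.8)² + (y + 87.7)² = 192.52²; (x − 19.0)² + (y + 87.9)² = 178.32².
Subtracting the Receiver 1 equation from the Receiver 2 and Receiver 3 equations removes the quadratic terms:
102.0 x − 240.4 y = -16868.03
-101.6 x − 240.8 y = -25798.62
Solving the 2×2 system: x ≈ 43.7, y ≈ 88.7 km.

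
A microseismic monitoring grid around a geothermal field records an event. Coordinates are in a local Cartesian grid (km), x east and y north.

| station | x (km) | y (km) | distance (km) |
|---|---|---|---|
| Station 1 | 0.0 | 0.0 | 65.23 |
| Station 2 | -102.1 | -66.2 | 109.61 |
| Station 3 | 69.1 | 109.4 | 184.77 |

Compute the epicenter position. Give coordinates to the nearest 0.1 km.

Circle about each station: x² + y² = 65.23²; (x + 102.1)² + (y + 66.2)² = 109.61²; (x − 69.1)² + (y − 109.4)² = 184.77².
Subtracting pairs of circle equations eliminates x²+y² and gives linear equations (the radical axes):
-204.2 x − 132.4 y = 7047.45
138.2 x + 218.8 y = -13141.83
Solving the 2×2 system: x ≈ 7.5, y ≈ -64.8 km.

7.5 km east, -64.8 km north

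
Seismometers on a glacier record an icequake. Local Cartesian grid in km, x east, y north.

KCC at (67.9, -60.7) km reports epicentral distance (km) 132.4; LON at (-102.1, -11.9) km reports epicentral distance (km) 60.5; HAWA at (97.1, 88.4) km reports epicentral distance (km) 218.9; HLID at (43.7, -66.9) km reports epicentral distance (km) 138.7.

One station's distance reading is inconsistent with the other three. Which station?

Solve using three stations at a time. Using KCC, LON, HAWA (subtract circle equations pairwise → linear system) gives (x, y) ≈ (-64.5, -59.3).
Distances from that point to each station vs reported:
  KCC: calculated 132.4 vs reported 132.4 → residual 0.0 km
  LON: calculated 60.5 vs reported 60.5 → residual 0.0 km
  HAWA: calculated 218.9 vs reported 218.9 → residual 0.0 km
  HLID: calculated 108.5 vs reported 138.7 → residual 30.2 km
KCC, LON, HAWA are mutually consistent (residuals ≈ 0); HLID is off by 30.2 km.

HLID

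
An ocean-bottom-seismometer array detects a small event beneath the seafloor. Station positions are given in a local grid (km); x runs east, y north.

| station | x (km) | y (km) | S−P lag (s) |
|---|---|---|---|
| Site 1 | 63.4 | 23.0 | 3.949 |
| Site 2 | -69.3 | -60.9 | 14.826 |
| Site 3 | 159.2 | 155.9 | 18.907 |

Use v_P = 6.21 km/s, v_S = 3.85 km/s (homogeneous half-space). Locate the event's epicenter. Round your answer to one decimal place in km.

Distance from S−P lag: d = Δt · v_P v_S / (v_P − v_S) = Δt · (6.21·3.85)/(6.21−3.85) ≈ 10.1307·Δt.
So d_Site 1 = 40.01, d_Site 2 = 150.20, d_Site 3 = 191.54 km.
Circle about each station: (x − 63.4)² + (y − 23.0)² = 40.01²; (x + 69.3)² + (y + 60.9)² = 150.20²; (x − 159.2)² + (y − 155.9)² = 191.54².
Subtracting pairs of circle equations eliminates x²+y² and gives linear equations (the radical axes):
-265.4 x − 167.8 y = -16996.50
191.6 x + 265.8 y = 10014.12
Solving the 2×2 system: x ≈ 73.9, y ≈ -15.6 km.

x ≈ 73.9 km, y ≈ -15.6 km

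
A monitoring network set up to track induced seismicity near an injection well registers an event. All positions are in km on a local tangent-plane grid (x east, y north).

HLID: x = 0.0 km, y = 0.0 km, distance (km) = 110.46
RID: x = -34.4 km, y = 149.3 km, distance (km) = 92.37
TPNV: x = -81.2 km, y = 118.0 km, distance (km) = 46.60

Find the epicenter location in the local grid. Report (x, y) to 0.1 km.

-84.2 km east, 71.5 km north

Circle about each station: x² + y² = 110.46²; (x + 34.4)² + (y − 149.3)² = 92.37²; (x + 81.2)² + (y − 118.0)² = 46.60².
Subtracting the HLID equation from the RID and TPNV equations removes the quadratic terms:
-68.8 x + 298.6 y = 27143.04
-162.4 x + 236.0 y = 30547.29
Solving the 2×2 system: x ≈ -84.2, y ≈ 71.5 km.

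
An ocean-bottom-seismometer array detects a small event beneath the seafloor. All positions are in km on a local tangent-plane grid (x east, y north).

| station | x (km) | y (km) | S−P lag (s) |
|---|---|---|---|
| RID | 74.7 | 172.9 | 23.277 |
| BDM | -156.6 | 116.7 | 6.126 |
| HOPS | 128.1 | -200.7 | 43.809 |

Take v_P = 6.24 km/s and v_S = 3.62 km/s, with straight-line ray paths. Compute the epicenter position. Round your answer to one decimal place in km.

Distance from S−P lag: d = Δt · v_P v_S / (v_P − v_S) = Δt · (6.24·3.62)/(6.24−3.62) ≈ 8.6217·Δt.
So d_RID = 200.69, d_BDM = 52.82, d_HOPS = 377.71 km.
Circle about each station: (x − 74.7)² + (y − 172.9)² = 200.69²; (x + 156.6)² + (y − 116.7)² = 52.82²; (x − 128.1)² + (y + 200.7)² = 377.71².
Subtracting pairs of circle equations eliminates x²+y² and gives linear equations (the radical axes):
-462.6 x − 112.4 y = 40154.47
106.8 x − 747.2 y = -81172.77
Solving the 2×2 system: x ≈ -109.4, y ≈ 93.0 km.
Check against RID (with the unrounded x, y): √((x − 74.7)²+(y − 172.9)²) = 200.69 ≈ 200.69 km. ✓

x ≈ -109.4 km, y ≈ 93.0 km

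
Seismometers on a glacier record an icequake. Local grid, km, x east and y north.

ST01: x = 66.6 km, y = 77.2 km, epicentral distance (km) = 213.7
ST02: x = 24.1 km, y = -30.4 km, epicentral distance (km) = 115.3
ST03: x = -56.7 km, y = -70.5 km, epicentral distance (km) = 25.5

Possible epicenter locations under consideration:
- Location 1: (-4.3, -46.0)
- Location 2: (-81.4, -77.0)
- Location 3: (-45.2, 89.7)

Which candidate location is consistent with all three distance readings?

For each candidate, compare |candidate − station| to the reported distance:
Location 1: residuals ST01 71.6, ST02 82.9, ST03 32.3 → max 82.9 km
Location 2: residuals ST01 0.0, ST02 0.0, ST03 0.0 → max 0.0 km
Location 3: residuals ST01 101.2, ST02 23.4, ST03 135.1 → max 135.1 km
Only Location 2 has all residuals ≈ 0.

Location 2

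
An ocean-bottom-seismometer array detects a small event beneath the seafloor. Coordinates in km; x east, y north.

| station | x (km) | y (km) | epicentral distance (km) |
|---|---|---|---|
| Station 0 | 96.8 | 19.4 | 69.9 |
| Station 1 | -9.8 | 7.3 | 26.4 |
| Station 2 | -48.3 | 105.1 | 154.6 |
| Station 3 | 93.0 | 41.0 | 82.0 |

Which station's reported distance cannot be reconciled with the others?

Station 1

Solve using three stations at a time. Using Station 0, Station 2, Station 3 (subtract circle equations pairwise → linear system) gives (x, y) ≈ (40.0, -22.0).
Distances from that point to each station vs reported:
  Station 0: calculated 70.3 vs reported 69.9 → residual 0.4 km
  Station 1: calculated 57.8 vs reported 26.4 → residual 31.4 km
  Station 2: calculated 154.8 vs reported 154.6 → residual 0.2 km
  Station 3: calculated 82.3 vs reported 82.0 → residual 0.3 km
Station 0, Station 2, Station 3 are mutually consistent (residuals ≈ 0); Station 1 is off by 31.4 km.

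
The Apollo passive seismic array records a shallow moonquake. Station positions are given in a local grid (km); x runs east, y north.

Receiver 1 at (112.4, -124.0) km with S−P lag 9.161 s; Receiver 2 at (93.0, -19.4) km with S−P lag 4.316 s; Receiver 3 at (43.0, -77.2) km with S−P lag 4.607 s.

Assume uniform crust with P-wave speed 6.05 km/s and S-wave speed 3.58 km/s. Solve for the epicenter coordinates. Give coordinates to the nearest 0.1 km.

Distance from S−P lag: d = Δt · v_P v_S / (v_P − v_S) = Δt · (6.05·3.58)/(6.05−3.58) ≈ 8.7688·Δt.
So d_Receiver 1 = 80.33, d_Receiver 2 = 37.85, d_Receiver 3 = 40.40 km.
Circle about each station: (x − 112.4)² + (y + 124.0)² = 80.33²; (x − 93.0)² + (y + 19.4)² = 37.85²; (x − 43.0)² + (y + 77.2)² = 40.40².
Subtracting pairs of circle equations eliminates x²+y² and gives linear equations (the radical axes):
-38.8 x + 209.2 y = -13964.11
-138.8 x + 93.6 y = -15380.17
Solving the 2×2 system: x ≈ 75.2, y ≈ -52.8 km.

75.2 km east, -52.8 km north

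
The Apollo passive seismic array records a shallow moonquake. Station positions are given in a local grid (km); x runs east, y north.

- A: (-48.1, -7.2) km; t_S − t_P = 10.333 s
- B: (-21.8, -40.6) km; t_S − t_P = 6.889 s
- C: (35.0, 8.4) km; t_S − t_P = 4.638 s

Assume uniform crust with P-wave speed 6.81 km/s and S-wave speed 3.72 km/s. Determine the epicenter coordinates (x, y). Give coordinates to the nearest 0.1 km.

Distance from S−P lag: d = Δt · v_P v_S / (v_P − v_S) = Δt · (6.81·3.72)/(6.81−3.72) ≈ 8.1984·Δt.
So d_A = 84.71, d_B = 56.48, d_C = 38.02 km.
Circle about each station: (x + 48.1)² + (y + 7.2)² = 84.71²; (x + 21.8)² + (y + 40.6)² = 56.48²; (x − 35.0)² + (y − 8.4)² = 38.02².
Subtracting the A equation from the B and C equations removes the quadratic terms:
52.6 x − 66.8 y = 3743.94
166.2 x + 31.2 y = 4660.37
Solving the 2×2 system: x ≈ 33.6, y ≈ -29.6 km.

(33.6, -29.6)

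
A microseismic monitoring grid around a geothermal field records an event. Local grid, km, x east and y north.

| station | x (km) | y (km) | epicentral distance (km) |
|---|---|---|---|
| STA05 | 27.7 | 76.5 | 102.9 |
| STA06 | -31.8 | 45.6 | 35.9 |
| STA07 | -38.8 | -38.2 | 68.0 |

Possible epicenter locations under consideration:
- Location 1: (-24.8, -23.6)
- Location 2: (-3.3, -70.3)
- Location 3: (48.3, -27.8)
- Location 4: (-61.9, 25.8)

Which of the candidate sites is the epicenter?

For each candidate, compare |candidate − station| to the reported distance:
Location 1: residuals STA05 10.1, STA06 33.7, STA07 47.8 → max 47.8 km
Location 2: residuals STA05 47.1, STA06 83.5, STA07 20.1 → max 83.5 km
Location 3: residuals STA05 3.4, STA06 72.7, STA07 19.7 → max 72.7 km
Location 4: residuals STA05 0.0, STA06 0.1, STA07 0.0 → max 0.1 km
Only Location 4 has all residuals ≈ 0.

Location 4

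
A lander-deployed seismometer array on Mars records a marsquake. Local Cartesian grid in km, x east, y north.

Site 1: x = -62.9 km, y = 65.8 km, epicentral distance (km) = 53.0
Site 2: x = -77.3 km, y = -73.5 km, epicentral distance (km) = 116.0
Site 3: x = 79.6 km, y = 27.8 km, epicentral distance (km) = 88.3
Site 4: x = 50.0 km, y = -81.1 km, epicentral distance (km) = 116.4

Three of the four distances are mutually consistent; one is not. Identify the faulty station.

Site 1

Solve using three stations at a time. Using Site 2, Site 3, Site 4 (subtract circle equations pairwise → linear system) gives (x, y) ≈ (-8.2, 19.6).
Distances from that point to each station vs reported:
  Site 1: calculated 71.6 vs reported 53.0 → residual 18.6 km
  Site 2: calculated 115.9 vs reported 116.0 → residual 0.1 km
  Site 3: calculated 88.2 vs reported 88.3 → residual 0.1 km
  Site 4: calculated 116.3 vs reported 116.4 → residual 0.1 km
Site 2, Site 3, Site 4 are mutually consistent (residuals ≈ 0); Site 1 is off by 18.6 km.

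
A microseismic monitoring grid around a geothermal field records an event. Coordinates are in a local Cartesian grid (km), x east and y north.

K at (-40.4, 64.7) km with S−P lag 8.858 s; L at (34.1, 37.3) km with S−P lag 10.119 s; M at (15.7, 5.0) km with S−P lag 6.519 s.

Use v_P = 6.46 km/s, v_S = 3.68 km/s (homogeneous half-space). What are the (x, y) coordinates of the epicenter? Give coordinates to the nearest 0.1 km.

x ≈ -37.7 km, y ≈ -11.0 km

Distance from S−P lag: d = Δt · v_P v_S / (v_P − v_S) = Δt · (6.46·3.68)/(6.46−3.68) ≈ 8.5514·Δt.
So d_K = 75.75, d_L = 86.53, d_M = 55.75 km.
Circle about each station: (x + 40.4)² + (y − 64.7)² = 75.75²; (x − 34.1)² + (y − 37.3)² = 86.53²; (x − 15.7)² + (y − 5.0)² = 55.75².
Subtracting the K equation from the L and M equations removes the quadratic terms:
149.0 x − 54.8 y = -5013.53
112.2 x − 119.4 y = -2916.76
Solving the 2×2 system: x ≈ -37.7, y ≈ -11.0 km.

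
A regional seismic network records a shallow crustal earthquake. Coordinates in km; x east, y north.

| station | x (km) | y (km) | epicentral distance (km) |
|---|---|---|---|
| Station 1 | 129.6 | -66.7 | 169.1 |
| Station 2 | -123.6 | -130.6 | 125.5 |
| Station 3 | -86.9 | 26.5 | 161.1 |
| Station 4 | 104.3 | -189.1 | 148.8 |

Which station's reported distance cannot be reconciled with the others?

Solve using three stations at a time. Using Station 1, Station 3, Station 4 (subtract circle equations pairwise → linear system) gives (x, y) ≈ (-29.5, -124.0).
Distances from that point to each station vs reported:
  Station 1: calculated 169.1 vs reported 169.1 → residual 0.0 km
  Station 2: calculated 94.4 vs reported 125.5 → residual 31.1 km
  Station 3: calculated 161.1 vs reported 161.1 → residual 0.0 km
  Station 4: calculated 148.8 vs reported 148.8 → residual 0.0 km
Station 1, Station 3, Station 4 are mutually consistent (residuals ≈ 0); Station 2 is off by 31.1 km.

Station 2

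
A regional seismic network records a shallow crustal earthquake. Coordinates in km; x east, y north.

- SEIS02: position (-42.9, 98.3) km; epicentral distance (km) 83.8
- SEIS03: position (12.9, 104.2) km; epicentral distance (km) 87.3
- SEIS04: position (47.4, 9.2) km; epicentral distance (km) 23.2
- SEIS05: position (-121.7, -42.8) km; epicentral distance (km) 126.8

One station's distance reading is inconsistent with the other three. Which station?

Solve using three stations at a time. Using SEIS02, SEIS03, SEIS05 (subtract circle equations pairwise → linear system) gives (x, y) ≈ (-11.8, 20.5).
Distances from that point to each station vs reported:
  SEIS02: calculated 83.8 vs reported 83.8 → residual 0.0 km
  SEIS03: calculated 87.3 vs reported 87.3 → residual 0.0 km
  SEIS04: calculated 60.3 vs reported 23.2 → residual 37.1 km
  SEIS05: calculated 126.8 vs reported 126.8 → residual 0.0 km
SEIS02, SEIS03, SEIS05 are mutually consistent (residuals ≈ 0); SEIS04 is off by 37.1 km.

SEIS04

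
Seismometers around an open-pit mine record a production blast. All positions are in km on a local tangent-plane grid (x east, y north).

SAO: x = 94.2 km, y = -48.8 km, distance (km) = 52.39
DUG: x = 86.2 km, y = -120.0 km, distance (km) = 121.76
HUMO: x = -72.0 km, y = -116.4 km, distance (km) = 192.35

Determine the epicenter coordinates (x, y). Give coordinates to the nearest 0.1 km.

Circle about each station: (x − 94.2)² + (y + 48.8)² = 52.39²; (x − 86.2)² + (y + 120.0)² = 121.76²; (x + 72.0)² + (y + 116.4)² = 192.35².
Subtracting the SAO equation from the DUG and HUMO equations removes the quadratic terms:
-16.0 x − 142.4 y = -1505.43
-332.4 x − 135.2 y = -26775.93
Solving the 2×2 system: x ≈ 79.9, y ≈ 1.6 km.
Check against SAO (with the unrounded x, y): √((x − 94.2)²+(y + 48.8)²) = 52.38 ≈ 52.39 km. ✓

79.9 km east, 1.6 km north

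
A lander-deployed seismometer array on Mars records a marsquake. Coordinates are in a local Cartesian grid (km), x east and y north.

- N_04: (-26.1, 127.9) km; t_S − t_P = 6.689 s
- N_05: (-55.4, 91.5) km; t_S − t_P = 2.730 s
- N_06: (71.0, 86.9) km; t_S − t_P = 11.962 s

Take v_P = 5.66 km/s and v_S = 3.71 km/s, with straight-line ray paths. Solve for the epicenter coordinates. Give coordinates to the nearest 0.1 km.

Distance from S−P lag: d = Δt · v_P v_S / (v_P − v_S) = Δt · (5.66·3.71)/(5.66−3.71) ≈ 10.7685·Δt.
So d_N_04 = 72.03, d_N_05 = 29.40, d_N_06 = 128.81 km.
Circle about each station: (x + 26.1)² + (y − 127.9)² = 72.03²; (x + 55.4)² + (y − 91.5)² = 29.40²; (x − 71.0)² + (y − 86.9)² = 128.81².
Subtracting pairs of circle equations eliminates x²+y² and gives linear equations (the radical axes):
-58.6 x − 72.8 y = -1274.25
194.2 x − 82.0 y = -15850.71
Solving the 2×2 system: x ≈ -55.4, y ≈ 62.1 km.

-55.4 km east, 62.1 km north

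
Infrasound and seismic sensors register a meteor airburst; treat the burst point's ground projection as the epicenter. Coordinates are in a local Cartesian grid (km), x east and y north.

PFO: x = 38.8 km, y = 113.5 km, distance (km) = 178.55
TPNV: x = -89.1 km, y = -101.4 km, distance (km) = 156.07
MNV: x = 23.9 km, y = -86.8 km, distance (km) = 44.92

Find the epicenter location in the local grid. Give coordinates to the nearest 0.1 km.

Circle about each station: (x − 38.8)² + (y − 113.5)² = 178.55²; (x + 89.1)² + (y + 101.4)² = 156.07²; (x − 23.9)² + (y + 86.8)² = 44.92².
Subtracting the PFO equation from the TPNV and MNV equations removes the quadratic terms:
-255.8 x − 429.8 y = 11355.34
-29.8 x − 400.6 y = 23580.06
Solving the 2×2 system: x ≈ 62.3, y ≈ -63.5 km.

(62.3, -63.5)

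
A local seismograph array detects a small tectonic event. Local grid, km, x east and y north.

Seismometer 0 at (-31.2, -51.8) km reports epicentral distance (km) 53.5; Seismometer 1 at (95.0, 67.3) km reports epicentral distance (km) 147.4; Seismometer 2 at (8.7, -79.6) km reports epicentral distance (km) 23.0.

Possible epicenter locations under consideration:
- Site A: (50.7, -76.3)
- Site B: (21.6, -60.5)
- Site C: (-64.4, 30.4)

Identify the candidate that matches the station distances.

For each candidate, compare |candidate − station| to the reported distance:
Site A: residuals Seismometer 0 32.0, Seismometer 1 2.9, Seismometer 2 19.1 → max 32.0 km
Site B: residuals Seismometer 0 0.0, Seismometer 1 0.0, Seismometer 2 0.0 → max 0.0 km
Site C: residuals Seismometer 0 35.2, Seismometer 1 16.2, Seismometer 2 109.1 → max 109.1 km
Only Site B has all residuals ≈ 0.

Site B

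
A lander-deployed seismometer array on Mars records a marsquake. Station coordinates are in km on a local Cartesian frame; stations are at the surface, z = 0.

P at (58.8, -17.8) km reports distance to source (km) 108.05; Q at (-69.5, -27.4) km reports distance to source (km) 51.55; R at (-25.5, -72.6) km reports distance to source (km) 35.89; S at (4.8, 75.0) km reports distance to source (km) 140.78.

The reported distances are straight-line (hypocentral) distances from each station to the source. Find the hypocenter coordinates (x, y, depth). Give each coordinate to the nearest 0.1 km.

Each station gives a sphere (x−x_i)² + (y−y_i)² + z² = d_i² (stations at z=0).
Subtracting the P sphere from Q and R: z² cancels, leaving linear equations in x and y:
-256.6 x − 19.2 y = 10824.13
-168.6 x − 109.6 y = 12533.44
Solving: x ≈ -38.000, y ≈ -55.900 km (keep extra digits for the depth step; rounded: -38.0, -55.9).
Then from the P sphere: z² = 108.05² − (x − 58.8)² − (y + 17.8)² with x = -38.000, y = -55.900, so z ≈ 29.205 ≈ 29.2 km.

x ≈ -38.0 km, y ≈ -55.9 km, depth ≈ 29.2 km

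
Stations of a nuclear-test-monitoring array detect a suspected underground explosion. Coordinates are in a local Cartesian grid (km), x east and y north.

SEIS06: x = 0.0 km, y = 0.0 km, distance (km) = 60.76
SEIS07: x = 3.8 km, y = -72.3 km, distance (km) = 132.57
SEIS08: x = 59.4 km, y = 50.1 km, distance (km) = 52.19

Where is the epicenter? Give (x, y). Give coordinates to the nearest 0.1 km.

(8.2, 60.2)

Circle about each station: x² + y² = 60.76²; (x − 3.8)² + (y + 72.3)² = 132.57²; (x − 59.4)² + (y − 50.1)² = 52.19².
Subtracting the SEIS06 equation from the SEIS07 and SEIS08 equations removes the quadratic terms:
7.6 x − 144.6 y = -8641.30
118.8 x + 100.2 y = 7006.35
Solving the 2×2 system: x ≈ 8.2, y ≈ 60.2 km.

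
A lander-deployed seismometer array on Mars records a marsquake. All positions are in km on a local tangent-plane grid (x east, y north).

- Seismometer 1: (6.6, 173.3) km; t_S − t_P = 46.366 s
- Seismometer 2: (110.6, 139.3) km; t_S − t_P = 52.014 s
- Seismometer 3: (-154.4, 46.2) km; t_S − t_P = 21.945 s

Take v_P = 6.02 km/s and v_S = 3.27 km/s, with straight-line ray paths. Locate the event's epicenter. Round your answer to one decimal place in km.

(-165.5, -110.5)

Distance from S−P lag: d = Δt · v_P v_S / (v_P − v_S) = Δt · (6.02·3.27)/(6.02−3.27) ≈ 7.1583·Δt.
So d_Seismometer 1 = 331.90, d_Seismometer 2 = 372.33, d_Seismometer 3 = 157.09 km.
Circle about each station: (x − 6.6)² + (y − 173.3)² = 331.90²; (x − 110.6)² + (y − 139.3)² = 372.33²; (x + 154.4)² + (y − 46.2)² = 157.09².
Subtracting the Seismometer 1 equation from the Seismometer 2 and Seismometer 3 equations removes the quadratic terms:
208.0 x − 68.0 y = -26911.62
-322.0 x − 254.2 y = 81377.69
Solving the 2×2 system: x ≈ -165.5, y ≈ -110.5 km.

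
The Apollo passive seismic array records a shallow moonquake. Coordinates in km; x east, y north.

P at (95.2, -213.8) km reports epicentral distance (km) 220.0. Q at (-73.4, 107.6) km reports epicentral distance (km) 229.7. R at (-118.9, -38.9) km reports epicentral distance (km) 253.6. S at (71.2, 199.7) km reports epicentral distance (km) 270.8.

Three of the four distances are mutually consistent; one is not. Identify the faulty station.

S

Solve using three stations at a time. Using P, Q, R (subtract circle equations pairwise → linear system) gives (x, y) ≈ (131.1, 3.2).
Distances from that point to each station vs reported:
  P: calculated 219.9 vs reported 220.0 → residual 0.1 km
  Q: calculated 229.6 vs reported 229.7 → residual 0.1 km
  R: calculated 253.5 vs reported 253.6 → residual 0.1 km
  S: calculated 205.5 vs reported 270.8 → residual 65.3 km
P, Q, R are mutually consistent (residuals ≈ 0); S is off by 65.3 km.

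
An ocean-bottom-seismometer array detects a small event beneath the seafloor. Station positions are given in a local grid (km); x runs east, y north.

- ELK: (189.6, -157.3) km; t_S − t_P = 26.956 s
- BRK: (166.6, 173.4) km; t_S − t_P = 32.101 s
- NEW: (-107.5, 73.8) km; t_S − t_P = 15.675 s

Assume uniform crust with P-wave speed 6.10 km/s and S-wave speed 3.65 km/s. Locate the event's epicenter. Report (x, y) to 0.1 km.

(-27.7, -44.2)

Distance from S−P lag: d = Δt · v_P v_S / (v_P − v_S) = Δt · (6.10·3.65)/(6.10−3.65) ≈ 9.0878·Δt.
So d_ELK = 244.97, d_BRK = 291.73, d_NEW = 142.45 km.
Circle about each station: (x − 189.6)² + (y + 157.3)² = 244.97²; (x − 166.6)² + (y − 173.4)² = 291.73²; (x + 107.5)² + (y − 73.8)² = 142.45².
Subtracting pairs of circle equations eliminates x²+y² and gives linear equations (the radical axes):
-46.0 x + 661.4 y = -27964.42
-594.2 x + 462.2 y = -3970.46
Solving the 2×2 system: x ≈ -27.7, y ≈ -44.2 km.
Check against ELK (with the unrounded x, y): √((x − 189.6)²+(y + 157.3)²) = 244.97 ≈ 244.97 km. ✓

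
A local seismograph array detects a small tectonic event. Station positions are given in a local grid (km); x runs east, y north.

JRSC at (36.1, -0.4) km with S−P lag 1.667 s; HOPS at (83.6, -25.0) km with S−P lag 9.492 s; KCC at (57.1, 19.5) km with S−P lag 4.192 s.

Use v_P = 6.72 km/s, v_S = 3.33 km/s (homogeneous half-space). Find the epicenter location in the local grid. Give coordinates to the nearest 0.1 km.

(31.3, 9.5)

Distance from S−P lag: d = Δt · v_P v_S / (v_P − v_S) = Δt · (6.72·3.33)/(6.72−3.33) ≈ 6.6011·Δt.
So d_JRSC = 11.00, d_HOPS = 62.66, d_KCC = 27.67 km.
Circle about each station: (x − 36.1)² + (y + 0.4)² = 11.00²; (x − 83.6)² + (y + 25.0)² = 62.66²; (x − 57.1)² + (y − 19.5)² = 27.67².
Subtracting pairs of circle equations eliminates x²+y² and gives linear equations (the radical axes):
95.0 x − 49.2 y = 2505.31
42.0 x + 39.8 y = 1692.66
Solving the 2×2 system: x ≈ 31.3, y ≈ 9.5 km.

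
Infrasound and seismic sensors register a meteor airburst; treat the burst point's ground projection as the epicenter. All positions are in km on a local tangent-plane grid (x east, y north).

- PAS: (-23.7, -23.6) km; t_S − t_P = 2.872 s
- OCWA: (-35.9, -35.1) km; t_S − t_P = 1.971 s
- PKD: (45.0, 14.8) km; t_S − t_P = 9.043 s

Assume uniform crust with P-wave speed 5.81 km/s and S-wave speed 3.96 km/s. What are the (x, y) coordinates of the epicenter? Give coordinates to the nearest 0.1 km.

-59.2 km east, -27.5 km north

Distance from S−P lag: d = Δt · v_P v_S / (v_P − v_S) = Δt · (5.81·3.96)/(5.81−3.96) ≈ 12.4365·Δt.
So d_PAS = 35.72, d_OCWA = 24.51, d_PKD = 112.46 km.
Circle about each station: (x + 23.7)² + (y + 23.6)² = 35.72²; (x + 35.9)² + (y + 35.1)² = 24.51²; (x − 45.0)² + (y − 14.8)² = 112.46².
Subtracting the PAS equation from the OCWA and PKD equations removes the quadratic terms:
-24.4 x − 23.0 y = 2077.35
137.4 x + 76.8 y = -10245.94
Solving the 2×2 system: x ≈ -59.2, y ≈ -27.5 km.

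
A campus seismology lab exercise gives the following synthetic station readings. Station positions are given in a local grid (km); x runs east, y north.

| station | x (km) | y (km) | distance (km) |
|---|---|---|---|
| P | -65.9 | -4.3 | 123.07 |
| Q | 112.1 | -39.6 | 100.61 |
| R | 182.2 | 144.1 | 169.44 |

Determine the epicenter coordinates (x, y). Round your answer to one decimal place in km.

(49.3, 39.0)

Circle about each station: (x + 65.9)² + (y + 4.3)² = 123.07²; (x − 112.1)² + (y + 39.6)² = 100.61²; (x − 182.2)² + (y − 144.1)² = 169.44².
Subtracting the P equation from the Q and R equations removes the quadratic terms:
356.0 x − 70.6 y = 14797.12
496.2 x + 296.8 y = 36036.66
Solving the 2×2 system: x ≈ 49.3, y ≈ 39.0 km.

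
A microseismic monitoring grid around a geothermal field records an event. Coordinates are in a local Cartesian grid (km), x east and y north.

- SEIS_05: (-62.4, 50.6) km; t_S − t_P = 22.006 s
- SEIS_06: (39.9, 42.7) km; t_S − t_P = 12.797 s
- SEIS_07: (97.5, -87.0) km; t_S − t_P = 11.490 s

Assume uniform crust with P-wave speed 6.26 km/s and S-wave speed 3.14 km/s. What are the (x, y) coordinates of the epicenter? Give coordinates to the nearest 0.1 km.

x ≈ 44.4 km, y ≈ -37.8 km

Distance from S−P lag: d = Δt · v_P v_S / (v_P − v_S) = Δt · (6.26·3.14)/(6.26−3.14) ≈ 6.3001·Δt.
So d_SEIS_05 = 138.64, d_SEIS_06 = 80.62, d_SEIS_07 = 72.39 km.
Circle about each station: (x + 62.4)² + (y − 50.6)² = 138.64²; (x − 39.9)² + (y − 42.7)² = 80.62²; (x − 97.5)² + (y + 87.0)² = 72.39².
Subtracting pairs of circle equations eliminates x²+y² and gives linear equations (the radical axes):
204.6 x − 15.8 y = 9682.65
319.8 x − 275.2 y = 24601.87
Solving the 2×2 system: x ≈ 44.4, y ≈ -37.8 km.
Check against SEIS_05 (with the unrounded x, y): √((x + 62.4)²+(y − 50.6)²) = 138.64 ≈ 138.64 km. ✓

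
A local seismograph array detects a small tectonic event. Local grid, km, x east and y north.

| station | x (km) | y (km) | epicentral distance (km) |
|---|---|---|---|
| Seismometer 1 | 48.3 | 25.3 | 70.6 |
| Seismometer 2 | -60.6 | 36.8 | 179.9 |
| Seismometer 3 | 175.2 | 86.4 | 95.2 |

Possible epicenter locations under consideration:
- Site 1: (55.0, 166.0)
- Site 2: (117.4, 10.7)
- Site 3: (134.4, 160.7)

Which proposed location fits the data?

Site 2

For each candidate, compare |candidate − station| to the reported distance:
Site 1: residuals Seismometer 1 70.3, Seismometer 2 6.5, Seismometer 3 49.0 → max 70.3 km
Site 2: residuals Seismometer 1 0.0, Seismometer 2 0.0, Seismometer 3 0.0 → max 0.0 km
Site 3: residuals Seismometer 1 89.9, Seismometer 2 51.1, Seismometer 3 10.4 → max 89.9 km
Only Site 2 has all residuals ≈ 0.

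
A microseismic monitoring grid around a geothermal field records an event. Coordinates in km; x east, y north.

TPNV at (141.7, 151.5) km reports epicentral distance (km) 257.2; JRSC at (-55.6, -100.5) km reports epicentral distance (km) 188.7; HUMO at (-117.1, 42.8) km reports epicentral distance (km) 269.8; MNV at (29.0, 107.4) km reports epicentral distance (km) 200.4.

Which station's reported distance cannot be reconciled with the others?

TPNV

Solve using three stations at a time. Using JRSC, HUMO, MNV (subtract circle equations pairwise → linear system) gives (x, y) ≈ (129.9, -65.8).
Distances from that point to each station vs reported:
  TPNV: calculated 217.6 vs reported 257.2 → residual 39.6 km
  JRSC: calculated 188.7 vs reported 188.7 → residual 0.0 km
  HUMO: calculated 269.8 vs reported 269.8 → residual 0.0 km
  MNV: calculated 200.4 vs reported 200.4 → residual 0.0 km
JRSC, HUMO, MNV are mutually consistent (residuals ≈ 0); TPNV is off by 39.6 km.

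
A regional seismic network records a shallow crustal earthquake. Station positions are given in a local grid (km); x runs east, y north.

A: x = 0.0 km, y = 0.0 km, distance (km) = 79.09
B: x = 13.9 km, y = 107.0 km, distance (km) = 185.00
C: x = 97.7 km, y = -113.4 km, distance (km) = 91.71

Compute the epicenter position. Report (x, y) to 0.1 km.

Circle about each station: x² + y² = 79.09²; (x − 13.9)² + (y − 107.0)² = 185.00²; (x − 97.7)² + (y + 113.4)² = 91.71².
Subtracting the A equation from the B and C equations removes the quadratic terms:
27.8 x + 214.0 y = -16327.56
195.4 x − 226.8 y = 20249.35
Solving the 2×2 system: x ≈ 13.1, y ≈ -78.0 km.

(13.1, -78.0)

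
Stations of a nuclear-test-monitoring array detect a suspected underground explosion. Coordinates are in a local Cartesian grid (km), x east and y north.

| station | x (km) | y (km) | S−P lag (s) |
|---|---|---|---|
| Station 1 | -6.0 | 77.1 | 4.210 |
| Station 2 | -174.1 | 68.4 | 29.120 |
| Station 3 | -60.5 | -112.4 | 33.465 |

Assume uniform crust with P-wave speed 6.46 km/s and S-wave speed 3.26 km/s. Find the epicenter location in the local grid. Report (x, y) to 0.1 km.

Distance from S−P lag: d = Δt · v_P v_S / (v_P − v_S) = Δt · (6.46·3.26)/(6.46−3.26) ≈ 6.5811·Δt.
So d_Station 1 = 27.71, d_Station 2 = 191.64, d_Station 3 = 220.24 km.
Circle about each station: (x + 6.0)² + (y − 77.1)² = 27.71²; (x + 174.1)² + (y − 68.4)² = 191.64²; (x + 60.5)² + (y + 112.4)² = 220.24².
Subtracting pairs of circle equations eliminates x²+y² and gives linear equations (the radical axes):
-336.2 x − 17.4 y = -6949.09
-109.0 x − 379.0 y = -37424.21
Solving the 2×2 system: x ≈ 15.8, y ≈ 94.2 km.
Check against Station 1 (with the unrounded x, y): √((x + 6.0)²+(y − 77.1)²) = 27.70 ≈ 27.71 km. ✓

(15.8, 94.2)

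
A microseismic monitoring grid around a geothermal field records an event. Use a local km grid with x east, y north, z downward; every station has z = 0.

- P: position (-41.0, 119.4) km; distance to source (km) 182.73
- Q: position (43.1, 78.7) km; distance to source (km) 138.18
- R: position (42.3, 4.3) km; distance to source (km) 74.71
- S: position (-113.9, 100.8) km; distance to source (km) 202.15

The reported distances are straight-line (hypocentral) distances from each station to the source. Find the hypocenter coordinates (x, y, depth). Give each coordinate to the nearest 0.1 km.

Each station gives a sphere (x−x_i)² + (y−y_i)² + z² = d_i² (stations at z=0).
Subtracting the P sphere from Q and R: z² cancels, leaving linear equations in x and y:
168.2 x − 81.4 y = 6410.48
166.6 x − 230.2 y = 13679.09
Solving: x ≈ 14.397, y ≈ -49.003 km (keep extra digits for the depth step; rounded: 14.4, -49.0).
Then from the P sphere: z² = 182.73² − (x + 41.0)² − (y − 119.4)² with x = 14.397, y = -49.003, so z ≈ 44.293 ≈ 44.3 km.

x ≈ 14.4 km, y ≈ -49.0 km, depth ≈ 44.3 km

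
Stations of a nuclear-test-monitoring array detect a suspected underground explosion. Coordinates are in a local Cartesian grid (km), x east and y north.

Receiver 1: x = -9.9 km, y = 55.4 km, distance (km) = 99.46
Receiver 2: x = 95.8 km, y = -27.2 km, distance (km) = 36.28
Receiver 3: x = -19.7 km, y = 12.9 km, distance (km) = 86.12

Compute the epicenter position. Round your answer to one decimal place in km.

Circle about each station: (x + 9.9)² + (y − 55.4)² = 99.46²; (x − 95.8)² + (y + 27.2)² = 36.28²; (x + 19.7)² + (y − 12.9)² = 86.12².
Subtracting the Receiver 1 equation from the Receiver 2 and Receiver 3 equations removes the quadratic terms:
211.4 x − 165.2 y = 15326.36
-19.6 x − 85.0 y = -137.03
Solving the 2×2 system: x ≈ 62.5, y ≈ -12.8 km.

(62.5, -12.8)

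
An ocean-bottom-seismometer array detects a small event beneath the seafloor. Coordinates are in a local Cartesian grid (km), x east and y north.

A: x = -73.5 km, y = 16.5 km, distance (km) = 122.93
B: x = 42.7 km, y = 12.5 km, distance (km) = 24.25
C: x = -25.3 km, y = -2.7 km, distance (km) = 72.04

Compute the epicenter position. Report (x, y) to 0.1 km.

Circle about each station: (x + 73.5)² + (y − 16.5)² = 122.93²; (x − 42.7)² + (y − 12.5)² = 24.25²; (x + 25.3)² + (y + 2.7)² = 72.04².
Subtracting the A equation from the B and C equations removes the quadratic terms:
232.4 x − 8.0 y = 10828.76
96.4 x − 38.4 y = 4894.90
Solving the 2×2 system: x ≈ 46.2, y ≈ -11.5 km.

x ≈ 46.2 km, y ≈ -11.5 km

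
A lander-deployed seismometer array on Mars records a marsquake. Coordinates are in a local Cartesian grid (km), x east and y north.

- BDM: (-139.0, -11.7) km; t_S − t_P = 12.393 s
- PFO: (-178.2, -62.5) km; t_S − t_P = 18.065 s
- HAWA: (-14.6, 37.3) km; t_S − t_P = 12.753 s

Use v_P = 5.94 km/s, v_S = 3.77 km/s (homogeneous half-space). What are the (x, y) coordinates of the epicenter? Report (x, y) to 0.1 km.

Distance from S−P lag: d = Δt · v_P v_S / (v_P − v_S) = Δt · (5.94·3.77)/(5.94−3.77) ≈ 10.3197·Δt.
So d_BDM = 127.89, d_PFO = 186.43, d_HAWA = 131.61 km.
Circle about each station: (x + 139.0)² + (y + 11.7)² = 127.89²; (x + 178.2)² + (y + 62.5)² = 186.43²; (x + 14.6)² + (y − 37.3)² = 131.61².
Subtracting the BDM equation from the PFO and HAWA equations removes the quadratic terms:
-78.4 x − 101.6 y = -2196.69
248.8 x + 98.0 y = -18818.78
Solving the 2×2 system: x ≈ -120.9, y ≈ 114.9 km.
Check against BDM (with the unrounded x, y): √((x + 139.0)²+(y + 11.7)²) = 127.90 ≈ 127.89 km. ✓

(-120.9, 114.9)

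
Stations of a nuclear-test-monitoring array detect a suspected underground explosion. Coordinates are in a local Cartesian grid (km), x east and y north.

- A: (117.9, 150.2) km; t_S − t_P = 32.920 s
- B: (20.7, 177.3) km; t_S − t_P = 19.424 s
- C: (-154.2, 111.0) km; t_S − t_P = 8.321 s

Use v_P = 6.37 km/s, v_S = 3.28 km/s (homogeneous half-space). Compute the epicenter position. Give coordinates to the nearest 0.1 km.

Distance from S−P lag: d = Δt · v_P v_S / (v_P − v_S) = Δt · (6.37·3.28)/(6.37−3.28) ≈ 6.7617·Δt.
So d_A = 222.59, d_B = 131.34, d_C = 56.26 km.
Circle about each station: (x − 117.9)² + (y − 150.2)² = 222.59²; (x − 20.7)² + (y − 177.3)² = 131.34²; (x + 154.2)² + (y − 111.0)² = 56.26².
Subtracting the A equation from the B and C equations removes the quadratic terms:
-194.4 x + 54.2 y = 27699.44
-544.2 x − 78.4 y = 46019.31
Solving the 2×2 system: x ≈ -104.3, y ≈ 137.0 km.

x ≈ -104.3 km, y ≈ 137.0 km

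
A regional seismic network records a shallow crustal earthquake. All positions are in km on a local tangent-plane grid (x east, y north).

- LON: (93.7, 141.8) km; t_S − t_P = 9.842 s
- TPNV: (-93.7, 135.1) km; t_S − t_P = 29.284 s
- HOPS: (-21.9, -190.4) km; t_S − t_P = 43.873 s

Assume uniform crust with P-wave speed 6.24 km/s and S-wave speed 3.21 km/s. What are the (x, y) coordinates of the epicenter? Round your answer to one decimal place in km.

90.9 km east, 76.8 km north

Distance from S−P lag: d = Δt · v_P v_S / (v_P − v_S) = Δt · (6.24·3.21)/(6.24−3.21) ≈ 6.6107·Δt.
So d_LON = 65.06, d_TPNV = 193.59, d_HOPS = 290.03 km.
Circle about each station: (x − 93.7)² + (y − 141.8)² = 65.06²; (x + 93.7)² + (y − 135.1)² = 193.59²; (x + 21.9)² + (y + 190.4)² = 290.03².
Subtracting the LON equation from the TPNV and HOPS equations removes the quadratic terms:
-374.8 x − 13.4 y = -35099.51
-231.2 x − 664.4 y = -72039.76
Solving the 2×2 system: x ≈ 90.9, y ≈ 76.8 km.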